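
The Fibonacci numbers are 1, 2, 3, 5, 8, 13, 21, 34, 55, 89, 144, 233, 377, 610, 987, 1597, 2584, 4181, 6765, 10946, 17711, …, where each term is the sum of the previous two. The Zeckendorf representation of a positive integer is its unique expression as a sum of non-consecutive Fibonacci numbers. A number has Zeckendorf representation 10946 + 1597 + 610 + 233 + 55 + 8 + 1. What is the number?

10946 + 1597 + 610 + 233 + 55 + 8 + 1 = 13450.

13450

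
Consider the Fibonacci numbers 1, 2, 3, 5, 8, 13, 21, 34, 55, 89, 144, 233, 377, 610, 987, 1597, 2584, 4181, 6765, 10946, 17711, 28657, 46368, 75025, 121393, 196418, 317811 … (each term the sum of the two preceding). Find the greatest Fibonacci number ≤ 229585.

196418

196418 ≤ 229585 < 317811, so the largest Fibonacci number not exceeding 229585 is 196418.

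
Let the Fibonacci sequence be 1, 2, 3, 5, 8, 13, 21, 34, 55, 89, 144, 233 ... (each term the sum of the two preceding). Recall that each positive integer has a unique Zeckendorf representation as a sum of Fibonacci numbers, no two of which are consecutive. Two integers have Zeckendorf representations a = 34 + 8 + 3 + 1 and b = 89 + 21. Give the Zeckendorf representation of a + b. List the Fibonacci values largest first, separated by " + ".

The two numbers are 46 and 110, so their sum is 156.
Repeatedly subtract the largest Fibonacci number that fits:
156: greatest Fibonacci not exceeding it is 144, leaving 12
12: greatest Fibonacci not exceeding it is 8, leaving 4
4: greatest Fibonacci not exceeding it is 3, leaving 1
1: greatest Fibonacci not exceeding it is 1, leaving 0

144 + 8 + 3 + 1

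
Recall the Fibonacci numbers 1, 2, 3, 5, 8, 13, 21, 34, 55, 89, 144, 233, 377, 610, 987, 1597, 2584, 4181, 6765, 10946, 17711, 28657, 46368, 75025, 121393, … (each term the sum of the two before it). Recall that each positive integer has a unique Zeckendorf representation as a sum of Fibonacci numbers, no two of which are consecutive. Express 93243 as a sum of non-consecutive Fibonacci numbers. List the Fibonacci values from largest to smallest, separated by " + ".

Repeatedly subtract the largest Fibonacci number that fits:
take 75025 (≤ 93243); 93243 − 75025 = 18218
take 17711 (≤ 18218); 18218 − 17711 = 507
take 377 (≤ 507); 507 − 377 = 130
take 89 (≤ 130); 130 − 89 = 41
take 34 (≤ 41); 41 − 34 = 7
take 5 (≤ 7); 7 − 5 = 2
take 2 (≤ 2); 2 − 2 = 0
So 93243 = 75025 + 17711 + 377 + 89 + 34 + 5 + 2, with no two terms consecutive in the sequence.

75025 + 17711 + 377 + 89 + 34 + 5 + 2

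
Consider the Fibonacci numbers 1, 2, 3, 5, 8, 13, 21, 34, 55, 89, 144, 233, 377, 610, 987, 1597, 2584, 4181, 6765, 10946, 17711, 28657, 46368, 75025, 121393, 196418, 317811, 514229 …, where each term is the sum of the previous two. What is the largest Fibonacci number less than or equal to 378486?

317811

317811 ≤ 378486 < 514229, so the largest Fibonacci number not exceeding 378486 is 317811.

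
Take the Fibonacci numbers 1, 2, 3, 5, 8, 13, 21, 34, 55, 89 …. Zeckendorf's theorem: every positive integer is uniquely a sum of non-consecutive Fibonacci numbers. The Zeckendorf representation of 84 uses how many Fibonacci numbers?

3

55 ≤ 84 < 89, so take 55; remainder 29
21 ≤ 29 < 34, so take 21; remainder 8
8 ≤ 8 < 13, so take 8; remainder 0
84 = 55 + 21 + 8, which has 3 terms.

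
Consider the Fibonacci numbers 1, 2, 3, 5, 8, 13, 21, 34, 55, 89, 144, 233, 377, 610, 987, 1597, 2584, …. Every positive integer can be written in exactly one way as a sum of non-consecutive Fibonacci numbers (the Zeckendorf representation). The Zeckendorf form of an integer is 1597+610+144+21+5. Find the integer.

2377

1597+610+144+21+5 = 2377.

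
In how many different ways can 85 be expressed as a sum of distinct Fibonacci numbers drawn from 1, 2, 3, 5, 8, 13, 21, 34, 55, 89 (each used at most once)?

85 = 55+21+8+1 = 55+21+5+3+1 = 55+13+8+5+3+1 = … (1 more), for 4 in all.

4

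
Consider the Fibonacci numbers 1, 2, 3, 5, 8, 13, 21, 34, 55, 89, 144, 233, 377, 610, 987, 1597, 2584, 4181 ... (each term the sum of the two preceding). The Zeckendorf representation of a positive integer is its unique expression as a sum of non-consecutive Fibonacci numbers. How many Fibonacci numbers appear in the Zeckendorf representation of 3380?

take 2584 (≤ 3380); 3380 − 2584 = 796
take 610 (≤ 796); 796 − 610 = 186
take 144 (≤ 186); 186 − 144 = 42
take 34 (≤ 42); 42 − 34 = 8
take 8 (≤ 8); 8 − 8 = 0
3380 = 2584 + 610 + 144 + 34 + 8, which has 5 terms.

5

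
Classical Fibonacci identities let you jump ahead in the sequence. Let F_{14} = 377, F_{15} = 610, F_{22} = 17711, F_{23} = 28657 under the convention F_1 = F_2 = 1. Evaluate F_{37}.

24157817

By the addition formula F_{m+n} = F_m F_{n+1} + F_{m−1} F_n with m=15, n=22: F_{37} = 610·28657 + 377·17711 = 17480770 + 6677047 = 24157817.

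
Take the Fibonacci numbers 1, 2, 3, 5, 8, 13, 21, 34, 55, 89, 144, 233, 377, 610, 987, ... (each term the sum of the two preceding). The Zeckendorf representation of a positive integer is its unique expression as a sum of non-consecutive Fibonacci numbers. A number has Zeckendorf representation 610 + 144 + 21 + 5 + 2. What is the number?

782

610 + 144 + 21 + 5 + 2 = 782.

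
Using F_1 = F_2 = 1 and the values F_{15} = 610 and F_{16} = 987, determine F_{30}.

832040

By the doubling identity F_{2k} = F_k(2F_{k+1} − F_k): F_{30} = 610·(2·987 − 610) = 610·1364 = 832040.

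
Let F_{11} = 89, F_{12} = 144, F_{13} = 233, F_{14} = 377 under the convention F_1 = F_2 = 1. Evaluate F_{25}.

75025

By the addition formula F_{m+n} = F_m F_{n+1} + F_{m−1} F_n with m=12, n=13: F_{25} = 144·377 + 89·233 = 54288 + 20737 = 75025.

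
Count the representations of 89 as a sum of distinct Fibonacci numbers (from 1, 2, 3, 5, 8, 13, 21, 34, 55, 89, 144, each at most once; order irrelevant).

Starting from the Zeckendorf form and repeatedly splitting a term F_k into F_{k−1} + F_{k−2} (when neither is already used) reaches every representation.
89 = 89 = 55+34 = 55+21+13 = … (2 more), for 5 in all.

5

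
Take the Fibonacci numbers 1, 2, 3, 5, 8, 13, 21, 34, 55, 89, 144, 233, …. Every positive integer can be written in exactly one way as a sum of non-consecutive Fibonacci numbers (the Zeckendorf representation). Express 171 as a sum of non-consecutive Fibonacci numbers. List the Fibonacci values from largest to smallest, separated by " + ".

subtract 144 from 171: 27 remains
subtract 21 from 27: 6 remains
subtract 5 from 6: 1 remains
subtract 1 from 1: 0 remains
So 171 = 144 + 21 + 5 + 1, with no two terms consecutive in the sequence.

144 + 21 + 5 + 1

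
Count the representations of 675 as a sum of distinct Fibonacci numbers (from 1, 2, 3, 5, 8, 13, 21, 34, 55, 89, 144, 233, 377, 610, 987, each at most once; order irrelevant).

15

675 = 610+55+8+2 = 610+55+5+3+2 = 610+34+21+8+2 = … (12 more), for 15 in all.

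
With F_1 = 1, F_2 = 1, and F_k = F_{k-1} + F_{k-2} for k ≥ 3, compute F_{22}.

Iterating the recurrence up to F_{15} = 610 and F_{14} = 377:
F_{16} = F_{15} + F_{14} = 610 + 377 = 987
F_{17} = F_{16} + F_{15} = 987 + 610 = 1597
F_{18} = F_{17} + F_{16} = 1597 + 987 = 2584
F_{19} = F_{18} + F_{17} = 2584 + 1597 = 4181
F_{20} = F_{19} + F_{18} = 4181 + 2584 = 6765
F_{21} = F_{20} + F_{19} = 6765 + 4181 = 10946
F_{22} = F_{21} + F_{20} = 10946 + 6765 = 17711

17711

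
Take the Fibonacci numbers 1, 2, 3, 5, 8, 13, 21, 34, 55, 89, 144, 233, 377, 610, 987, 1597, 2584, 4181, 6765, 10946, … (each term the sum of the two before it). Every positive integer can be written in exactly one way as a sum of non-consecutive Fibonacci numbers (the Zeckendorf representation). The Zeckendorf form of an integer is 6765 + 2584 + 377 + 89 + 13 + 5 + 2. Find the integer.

9835

6765 + 2584 + 377 + 89 + 13 + 5 + 2 = 9835.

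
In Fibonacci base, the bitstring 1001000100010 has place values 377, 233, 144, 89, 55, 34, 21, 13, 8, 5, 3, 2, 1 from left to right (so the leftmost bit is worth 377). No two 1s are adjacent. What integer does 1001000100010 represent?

481

Summing the place values of the 1 bits: 377 + 89 + 13 + 2 = 481.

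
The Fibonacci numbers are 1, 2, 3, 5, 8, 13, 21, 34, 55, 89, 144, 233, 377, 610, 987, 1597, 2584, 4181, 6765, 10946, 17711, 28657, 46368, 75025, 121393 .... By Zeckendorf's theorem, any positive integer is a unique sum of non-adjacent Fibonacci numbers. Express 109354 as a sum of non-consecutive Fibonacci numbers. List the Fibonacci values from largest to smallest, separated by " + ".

75025 + 28657 + 4181 + 987 + 377 + 89 + 34 + 3 + 1

109354: greatest Fibonacci not exceeding it is 75025, leaving 34329
34329: greatest Fibonacci not exceeding it is 28657, leaving 5672
5672: greatest Fibonacci not exceeding it is 4181, leaving 1491
1491: greatest Fibonacci not exceeding it is 987, leaving 504
504: greatest Fibonacci not exceeding it is 377, leaving 127
127: greatest Fibonacci not exceeding it is 89, leaving 38
38: greatest Fibonacci not exceeding it is 34, leaving 4
4: greatest Fibonacci not exceeding it is 3, leaving 1
1: greatest Fibonacci not exceeding it is 1, leaving 0
So 109354 = 75025 + 28657 + 4181 + 987 + 377 + 89 + 34 + 3 + 1, with no two terms consecutive in the sequence.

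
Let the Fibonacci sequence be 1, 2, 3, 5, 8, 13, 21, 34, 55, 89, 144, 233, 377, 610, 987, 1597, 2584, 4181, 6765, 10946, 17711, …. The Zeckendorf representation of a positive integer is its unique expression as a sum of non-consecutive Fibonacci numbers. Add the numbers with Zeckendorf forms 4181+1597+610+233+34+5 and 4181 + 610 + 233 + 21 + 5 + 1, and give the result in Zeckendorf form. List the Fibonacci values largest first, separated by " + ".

The two numbers are 6660 and 5051, so their sum is 11711.
Greedily peel off the largest Fibonacci term at each step:
11711 − 10946 = 765
765 − 610 = 155
155 − 144 = 11
11 − 8 = 3
3 − 3 = 0

10946 + 610 + 144 + 8 + 3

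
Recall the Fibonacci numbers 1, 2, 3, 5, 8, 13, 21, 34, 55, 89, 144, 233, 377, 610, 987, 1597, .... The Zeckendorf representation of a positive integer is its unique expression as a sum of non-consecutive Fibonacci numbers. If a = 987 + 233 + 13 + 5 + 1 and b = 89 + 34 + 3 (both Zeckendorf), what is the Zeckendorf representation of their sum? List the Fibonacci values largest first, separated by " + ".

The two numbers are 1239 and 126, so their sum is 1365.
Greedy algorithm:
largest Fibonacci ≤ 1365 is 987; 1365 − 987 = 378
largest Fibonacci ≤ 378 is 377; 378 − 377 = 1
largest Fibonacci ≤ 1 is 1; 1 − 1 = 0

987 + 377 + 1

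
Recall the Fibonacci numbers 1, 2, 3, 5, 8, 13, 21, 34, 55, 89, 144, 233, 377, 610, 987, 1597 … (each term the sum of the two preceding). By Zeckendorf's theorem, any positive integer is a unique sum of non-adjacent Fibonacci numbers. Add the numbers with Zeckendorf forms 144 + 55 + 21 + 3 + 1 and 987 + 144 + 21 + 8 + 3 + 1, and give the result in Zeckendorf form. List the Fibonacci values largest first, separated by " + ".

The two numbers are 224 and 1164, so their sum is 1388.
1388 − 987 = 401
401 − 377 = 24
24 − 21 = 3
3 − 3 = 0

987 + 377 + 21 + 3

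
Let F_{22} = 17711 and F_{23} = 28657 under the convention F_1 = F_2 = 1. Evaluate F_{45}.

1134903170

By F_{2k+1} = F_k² + F_{k+1}²: F_{45} = 17711² + 28657² = 313679521 + 821223649 = 1134903170.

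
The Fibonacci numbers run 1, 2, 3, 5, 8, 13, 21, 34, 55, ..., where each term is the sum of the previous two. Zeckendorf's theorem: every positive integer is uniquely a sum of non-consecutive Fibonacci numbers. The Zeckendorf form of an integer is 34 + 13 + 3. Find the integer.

34 + 13 + 3 = 50.

50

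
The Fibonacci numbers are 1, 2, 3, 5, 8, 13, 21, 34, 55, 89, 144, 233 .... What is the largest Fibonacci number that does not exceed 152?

144 ≤ 152 < 233, so the largest Fibonacci number not exceeding 152 is 144.

144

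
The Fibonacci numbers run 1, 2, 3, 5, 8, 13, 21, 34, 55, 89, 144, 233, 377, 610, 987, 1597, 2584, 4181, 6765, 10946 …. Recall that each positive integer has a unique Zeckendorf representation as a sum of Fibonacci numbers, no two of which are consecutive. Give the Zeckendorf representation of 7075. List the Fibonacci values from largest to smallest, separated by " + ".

6765 + 233 + 55 + 21 + 1

Repeatedly subtract the largest Fibonacci number that fits:
take 6765 (≤ 7075); 7075 − 6765 = 310
take 233 (≤ 310); 310 − 233 = 77
take 55 (≤ 77); 77 − 55 = 22
take 21 (≤ 22); 22 − 21 = 1
take 1 (≤ 1); 1 − 1 = 0
So 7075 = 6765 + 233 + 55 + 21 + 1, with no two terms consecutive in the sequence.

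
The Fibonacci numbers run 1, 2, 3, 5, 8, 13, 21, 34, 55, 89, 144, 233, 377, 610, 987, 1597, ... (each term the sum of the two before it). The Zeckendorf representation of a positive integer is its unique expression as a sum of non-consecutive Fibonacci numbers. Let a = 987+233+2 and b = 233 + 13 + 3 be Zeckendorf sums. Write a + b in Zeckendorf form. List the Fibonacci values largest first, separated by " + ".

The two numbers are 1222 and 249, so their sum is 1471.
Greedy algorithm:
largest Fibonacci ≤ 1471 is 987; 1471 − 987 = 484
largest Fibonacci ≤ 484 is 377; 484 − 377 = 107
largest Fibonacci ≤ 107 is 89; 107 − 89 = 18
largest Fibonacci ≤ 18 is 13; 18 − 13 = 5
largest Fibonacci ≤ 5 is 5; 5 − 5 = 0

987 + 377 + 89 + 13 + 5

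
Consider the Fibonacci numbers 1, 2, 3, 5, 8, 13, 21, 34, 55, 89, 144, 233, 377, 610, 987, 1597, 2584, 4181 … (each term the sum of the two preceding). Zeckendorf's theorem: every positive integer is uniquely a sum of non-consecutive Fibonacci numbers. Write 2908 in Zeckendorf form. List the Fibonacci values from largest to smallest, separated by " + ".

Repeatedly subtract the largest Fibonacci number that fits:
2908 − 2584 = 324
324 − 233 = 91
91 − 89 = 2
2 − 2 = 0
So 2908 = 2584 + 233 + 89 + 2, with no two terms consecutive in the sequence.

2584 + 233 + 89 + 2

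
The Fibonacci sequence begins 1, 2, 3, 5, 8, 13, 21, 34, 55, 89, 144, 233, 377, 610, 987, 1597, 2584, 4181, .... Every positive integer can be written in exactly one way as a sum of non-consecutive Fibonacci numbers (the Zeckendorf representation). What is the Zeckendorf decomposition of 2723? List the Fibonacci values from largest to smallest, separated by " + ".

2723 − 2584 = 139
139 − 89 = 50
50 − 34 = 16
16 − 13 = 3
3 − 3 = 0
So 2723 = 2584 + 89 + 34 + 13 + 3, with no two terms consecutive in the sequence.

2584 + 89 + 34 + 13 + 3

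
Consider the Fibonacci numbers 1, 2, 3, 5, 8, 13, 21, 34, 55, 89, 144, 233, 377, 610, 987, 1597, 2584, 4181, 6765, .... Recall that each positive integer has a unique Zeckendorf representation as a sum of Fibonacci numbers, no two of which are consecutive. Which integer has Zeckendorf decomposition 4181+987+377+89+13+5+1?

4181+987+377+89+13+5+1 = 5653.

5653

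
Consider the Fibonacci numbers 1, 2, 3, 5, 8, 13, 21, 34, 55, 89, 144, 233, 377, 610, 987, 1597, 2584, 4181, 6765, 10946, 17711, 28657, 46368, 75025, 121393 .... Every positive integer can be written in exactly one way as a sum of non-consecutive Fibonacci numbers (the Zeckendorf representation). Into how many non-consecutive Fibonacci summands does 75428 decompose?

75025 ≤ 75428 < 121393, so take 75025; remainder 403
377 ≤ 403 < 610, so take 377; remainder 26
21 ≤ 26 < 34, so take 21; remainder 5
5 ≤ 5 < 8, so take 5; remainder 0
75428 = 75025 + 377 + 21 + 5, which has 4 terms.

4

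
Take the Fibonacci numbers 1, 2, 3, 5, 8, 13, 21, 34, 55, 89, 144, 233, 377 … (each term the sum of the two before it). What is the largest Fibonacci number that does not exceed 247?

233

233 ≤ 247 < 377, so the largest Fibonacci number not exceeding 247 is 233.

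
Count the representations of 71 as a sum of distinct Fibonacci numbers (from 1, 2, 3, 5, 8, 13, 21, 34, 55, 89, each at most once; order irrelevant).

71 = 55+13+3 = 55+13+2+1 = 55+8+5+3 = 34+21+13+3 = 55+8+5+2+1 = … (3 more), for 8 in all.

8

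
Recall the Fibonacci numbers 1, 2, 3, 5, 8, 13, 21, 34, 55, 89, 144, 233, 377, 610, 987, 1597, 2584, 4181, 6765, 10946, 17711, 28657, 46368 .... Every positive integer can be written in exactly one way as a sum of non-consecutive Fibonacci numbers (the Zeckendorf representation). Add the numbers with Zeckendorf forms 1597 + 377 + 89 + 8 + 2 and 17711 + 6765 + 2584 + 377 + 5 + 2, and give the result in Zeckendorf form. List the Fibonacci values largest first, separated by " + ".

The two numbers are 2073 and 27444, so their sum is 29517.
29517 − 28657 = 860
860 − 610 = 250
250 − 233 = 17
17 − 13 = 4
4 − 3 = 1
1 − 1 = 0

28657 + 610 + 233 + 13 + 3 + 1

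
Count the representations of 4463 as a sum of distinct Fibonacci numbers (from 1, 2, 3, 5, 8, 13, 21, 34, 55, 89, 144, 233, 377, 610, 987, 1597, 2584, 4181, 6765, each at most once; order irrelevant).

4463 = 4181+233+34+13+2 = 4181+233+34+8+5+2 = 4181+144+89+34+13+2 = 2584+1597+233+34+13+2 = … (21 more), for 25 in all.

25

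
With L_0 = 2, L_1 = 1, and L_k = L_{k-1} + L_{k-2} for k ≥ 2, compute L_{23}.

64079

Iterating the recurrence up to L_{16} = 2207 and L_{15} = 1364:
L_{17} = L_{16} + L_{15} = 2207 + 1364 = 3571
L_{18} = L_{17} + L_{16} = 3571 + 2207 = 5778
L_{19} = L_{18} + L_{17} = 5778 + 3571 = 9349
L_{20} = L_{19} + L_{18} = 9349 + 5778 = 15127
L_{21} = L_{20} + L_{19} = 15127 + 9349 = 24476
L_{22} = L_{21} + L_{20} = 24476 + 15127 = 39603
L_{23} = L_{22} + L_{21} = 39603 + 24476 = 64079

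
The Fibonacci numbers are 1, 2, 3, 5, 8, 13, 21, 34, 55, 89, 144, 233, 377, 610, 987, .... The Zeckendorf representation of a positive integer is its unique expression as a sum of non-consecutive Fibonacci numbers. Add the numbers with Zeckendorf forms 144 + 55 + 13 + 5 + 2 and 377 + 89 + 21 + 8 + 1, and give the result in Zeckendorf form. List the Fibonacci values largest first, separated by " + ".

610 + 89 + 13 + 3

The two numbers are 219 and 496, so their sum is 715.
Repeatedly subtract the largest Fibonacci number that fits:
subtract 610 from 715: 105 remains
subtract 89 from 105: 16 remains
subtract 13 from 16: 3 remains
subtract 3 from 3: 0 remains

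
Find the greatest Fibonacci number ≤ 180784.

121393

121393 ≤ 180784 < 196418, so the largest Fibonacci number not exceeding 180784 is 121393.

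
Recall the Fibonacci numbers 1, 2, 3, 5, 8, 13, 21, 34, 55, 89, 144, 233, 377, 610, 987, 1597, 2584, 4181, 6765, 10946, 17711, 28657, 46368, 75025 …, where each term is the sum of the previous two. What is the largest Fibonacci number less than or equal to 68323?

46368

46368 ≤ 68323 < 75025, so the largest Fibonacci number not exceeding 68323 is 46368.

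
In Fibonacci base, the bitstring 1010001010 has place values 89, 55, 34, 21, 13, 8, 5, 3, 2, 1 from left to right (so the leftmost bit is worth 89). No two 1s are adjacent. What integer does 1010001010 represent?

130

Summing the place values of the 1 bits: 89 + 34 + 5 + 2 = 130.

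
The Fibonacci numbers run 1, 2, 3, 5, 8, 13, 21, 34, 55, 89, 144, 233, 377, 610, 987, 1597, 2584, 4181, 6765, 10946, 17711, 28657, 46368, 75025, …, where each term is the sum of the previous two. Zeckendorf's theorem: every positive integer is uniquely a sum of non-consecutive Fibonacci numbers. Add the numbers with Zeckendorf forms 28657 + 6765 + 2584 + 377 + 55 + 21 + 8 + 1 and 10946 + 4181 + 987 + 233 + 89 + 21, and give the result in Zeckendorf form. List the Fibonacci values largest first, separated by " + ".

46368 + 6765 + 1597 + 144 + 34 + 13 + 3 + 1

The two numbers are 38468 and 16457, so their sum is 54925.
Repeatedly subtract the largest Fibonacci number that fits:
largest Fibonacci ≤ 54925 is 46368; 54925 − 46368 = 8557
largest Fibonacci ≤ 8557 is 6765; 8557 − 6765 = 1792
largest Fibonacci ≤ 1792 is 1597; 1792 − 1597 = 195
largest Fibonacci ≤ 195 is 144; 195 − 144 = 51
largest Fibonacci ≤ 51 is 34; 51 − 34 = 17
largest Fibonacci ≤ 17 is 13; 17 − 13 = 4
largest Fibonacci ≤ 4 is 3; 4 − 3 = 1
largest Fibonacci ≤ 1 is 1; 1 − 1 = 0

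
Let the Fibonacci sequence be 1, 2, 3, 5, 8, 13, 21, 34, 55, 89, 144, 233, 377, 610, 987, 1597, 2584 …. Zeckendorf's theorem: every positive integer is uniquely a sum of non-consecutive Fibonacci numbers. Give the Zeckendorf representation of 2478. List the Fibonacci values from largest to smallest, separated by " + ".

1597 + 610 + 233 + 34 + 3 + 1

largest Fibonacci ≤ 2478 is 1597; 2478 − 1597 = 881
largest Fibonacci ≤ 881 is 610; 881 − 610 = 271
largest Fibonacci ≤ 271 is 233; 271 − 233 = 38
largest Fibonacci ≤ 38 is 34; 38 − 34 = 4
largest Fibonacci ≤ 4 is 3; 4 − 3 = 1
largest Fibonacci ≤ 1 is 1; 1 − 1 = 0
So 2478 = 1597 + 610 + 233 + 34 + 3 + 1, with no two terms consecutive in the sequence.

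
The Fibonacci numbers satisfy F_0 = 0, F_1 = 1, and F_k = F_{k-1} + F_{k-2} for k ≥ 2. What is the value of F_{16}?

987

Iterating the recurrence up to F_{10} = 55 and F_{9} = 34:
F_{11} = F_{10} + F_{9} = 55 + 34 = 89
F_{12} = F_{11} + F_{10} = 89 + 55 = 144
F_{13} = F_{12} + F_{11} = 144 + 89 = 233
F_{14} = F_{13} + F_{12} = 233 + 144 = 377
F_{15} = F_{14} + F_{13} = 377 + 233 = 610
F_{16} = F_{15} + F_{14} = 610 + 377 = 987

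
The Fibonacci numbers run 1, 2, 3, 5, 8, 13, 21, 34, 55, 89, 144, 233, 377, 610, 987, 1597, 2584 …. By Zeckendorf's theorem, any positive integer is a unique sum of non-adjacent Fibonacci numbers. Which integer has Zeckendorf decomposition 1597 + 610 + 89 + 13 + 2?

2311

1597 + 610 + 89 + 13 + 2 = 2311.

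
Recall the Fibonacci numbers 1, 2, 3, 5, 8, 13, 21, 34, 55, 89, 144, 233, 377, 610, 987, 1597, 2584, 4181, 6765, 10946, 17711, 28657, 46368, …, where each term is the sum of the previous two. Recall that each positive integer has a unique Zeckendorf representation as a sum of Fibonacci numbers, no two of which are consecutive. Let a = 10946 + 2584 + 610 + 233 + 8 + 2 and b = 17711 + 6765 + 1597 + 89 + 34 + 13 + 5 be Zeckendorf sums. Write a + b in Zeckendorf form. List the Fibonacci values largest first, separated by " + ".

The two numbers are 14383 and 26214, so their sum is 40597.
28657 ≤ 40597 < 46368, so take 28657; remainder 11940
10946 ≤ 11940 < 17711, so take 10946; remainder 994
987 ≤ 994 < 1597, so take 987; remainder 7
5 ≤ 7 < 8, so take 5; remainder 2
2 ≤ 2 < 3, so take 2; remainder 0

28657 + 10946 + 987 + 5 + 2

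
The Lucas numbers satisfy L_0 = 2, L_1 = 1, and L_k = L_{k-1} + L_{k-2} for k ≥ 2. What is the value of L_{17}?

3571

Iterating the recurrence up to L_{9} = 76 and L_{8} = 47:
L_{10} = L_{9} + L_{8} = 76 + 47 = 123
L_{11} = L_{10} + L_{9} = 123 + 76 = 199
L_{12} = L_{11} + L_{10} = 199 + 123 = 322
L_{13} = L_{12} + L_{11} = 322 + 199 = 521
L_{14} = L_{13} + L_{12} = 521 + 322 = 843
L_{15} = L_{14} + L_{13} = 843 + 521 = 1364
L_{16} = L_{15} + L_{14} = 1364 + 843 = 2207
L_{17} = L_{16} + L_{15} = 2207 + 1364 = 3571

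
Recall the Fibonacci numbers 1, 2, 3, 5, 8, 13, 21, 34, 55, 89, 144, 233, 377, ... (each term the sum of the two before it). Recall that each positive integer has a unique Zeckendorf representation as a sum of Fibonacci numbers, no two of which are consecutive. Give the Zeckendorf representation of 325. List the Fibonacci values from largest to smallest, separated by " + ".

233 + 89 + 3

325 − 233 = 92
92 − 89 = 3
3 − 3 = 0
So 325 = 233 + 89 + 3, with no two terms consecutive in the sequence.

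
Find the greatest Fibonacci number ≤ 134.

89

89 ≤ 134 < 144, so the largest Fibonacci number not exceeding 134 is 89.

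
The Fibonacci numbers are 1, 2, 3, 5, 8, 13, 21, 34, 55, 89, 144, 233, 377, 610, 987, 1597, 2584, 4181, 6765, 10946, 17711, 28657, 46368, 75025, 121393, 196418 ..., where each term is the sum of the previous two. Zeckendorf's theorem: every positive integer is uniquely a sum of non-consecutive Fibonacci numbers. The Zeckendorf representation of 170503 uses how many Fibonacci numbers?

6

170503: greatest Fibonacci not exceeding it is 121393, leaving 49110
49110: greatest Fibonacci not exceeding it is 46368, leaving 2742
2742: greatest Fibonacci not exceeding it is 2584, leaving 158
158: greatest Fibonacci not exceeding it is 144, leaving 14
14: greatest Fibonacci not exceeding it is 13, leaving 1
1: greatest Fibonacci not exceeding it is 1, leaving 0
170503 = 121393 + 46368 + 2584 + 144 + 13 + 1, which has 6 terms.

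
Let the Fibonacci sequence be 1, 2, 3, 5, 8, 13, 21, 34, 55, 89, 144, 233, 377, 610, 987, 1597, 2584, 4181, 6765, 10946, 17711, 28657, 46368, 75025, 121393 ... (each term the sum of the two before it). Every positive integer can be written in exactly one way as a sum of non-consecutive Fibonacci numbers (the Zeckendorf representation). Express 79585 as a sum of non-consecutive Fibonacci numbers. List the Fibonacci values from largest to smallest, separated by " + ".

Repeatedly subtract the largest Fibonacci number that fits:
take 75025 (≤ 79585); 79585 − 75025 = 4560
take 4181 (≤ 4560); 4560 − 4181 = 379
take 377 (≤ 379); 379 − 377 = 2
take 2 (≤ 2); 2 − 2 = 0
So 79585 = 75025 + 4181 + 377 + 2, with no two terms consecutive in the sequence.

75025 + 4181 + 377 + 2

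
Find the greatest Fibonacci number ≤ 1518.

987

987 ≤ 1518 < 1597, so the largest Fibonacci number not exceeding 1518 is 987.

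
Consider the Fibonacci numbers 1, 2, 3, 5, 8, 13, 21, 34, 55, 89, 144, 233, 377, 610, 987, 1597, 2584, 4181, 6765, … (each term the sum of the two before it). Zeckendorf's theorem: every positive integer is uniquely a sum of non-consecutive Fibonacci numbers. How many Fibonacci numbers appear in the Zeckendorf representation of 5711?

6

Repeatedly subtract the largest Fibonacci number that fits:
5711 − 4181 = 1530
1530 − 987 = 543
543 − 377 = 166
166 − 144 = 22
22 − 21 = 1
1 − 1 = 0
5711 = 4181 + 987 + 377 + 144 + 21 + 1, which has 6 terms.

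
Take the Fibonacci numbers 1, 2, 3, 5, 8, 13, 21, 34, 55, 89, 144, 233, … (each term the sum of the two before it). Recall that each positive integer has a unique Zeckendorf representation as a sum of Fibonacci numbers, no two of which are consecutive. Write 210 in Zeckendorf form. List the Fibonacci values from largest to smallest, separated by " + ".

take 144 (≤ 210); 210 − 144 = 66
take 55 (≤ 66); 66 − 55 = 11
take 8 (≤ 11); 11 − 8 = 3
take 3 (≤ 3); 3 − 3 = 0
So 210 = 144 + 55 + 8 + 3, with no two terms consecutive in the sequence.

144 + 55 + 8 + 3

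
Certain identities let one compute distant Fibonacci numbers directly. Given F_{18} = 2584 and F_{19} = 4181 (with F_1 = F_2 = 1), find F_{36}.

14930352

By the doubling identity F_{2k} = F_k(2F_{k+1} − F_k): F_{36} = 2584·(2·4181 − 2584) = 2584·5778 = 14930352.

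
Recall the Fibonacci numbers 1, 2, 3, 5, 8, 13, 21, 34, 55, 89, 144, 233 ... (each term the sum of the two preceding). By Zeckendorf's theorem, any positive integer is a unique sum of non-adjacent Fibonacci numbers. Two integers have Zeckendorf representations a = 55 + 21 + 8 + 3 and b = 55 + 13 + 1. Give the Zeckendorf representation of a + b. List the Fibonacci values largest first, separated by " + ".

The two numbers are 87 and 69, so their sum is 156.
Greedy algorithm:
156: greatest Fibonacci not exceeding it is 144, leaving 12
12: greatest Fibonacci not exceeding it is 8, leaving 4
4: greatest Fibonacci not exceeding it is 3, leaving 1
1: greatest Fibonacci not exceeding it is 1, leaving 0

144 + 8 + 3 + 1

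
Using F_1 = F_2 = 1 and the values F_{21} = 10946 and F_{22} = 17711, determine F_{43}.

By F_{2k+1} = F_k² + F_{k+1}²: F_{43} = 10946² + 17711² = 119814916 + 313679521 = 433494437.

433494437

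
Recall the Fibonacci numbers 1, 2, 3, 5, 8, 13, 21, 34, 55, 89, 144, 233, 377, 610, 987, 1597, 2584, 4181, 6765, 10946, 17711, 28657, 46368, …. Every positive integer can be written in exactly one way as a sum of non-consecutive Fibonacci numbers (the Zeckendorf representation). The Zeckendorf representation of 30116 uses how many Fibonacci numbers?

30116: greatest Fibonacci not exceeding it is 28657, leaving 1459
1459: greatest Fibonacci not exceeding it is 987, leaving 472
472: greatest Fibonacci not exceeding it is 377, leaving 95
95: greatest Fibonacci not exceeding it is 89, leaving 6
6: greatest Fibonacci not exceeding it is 5, leaving 1
1: greatest Fibonacci not exceeding it is 1, leaving 0
30116 = 28657 + 987 + 377 + 89 + 5 + 1, which has 6 terms.

6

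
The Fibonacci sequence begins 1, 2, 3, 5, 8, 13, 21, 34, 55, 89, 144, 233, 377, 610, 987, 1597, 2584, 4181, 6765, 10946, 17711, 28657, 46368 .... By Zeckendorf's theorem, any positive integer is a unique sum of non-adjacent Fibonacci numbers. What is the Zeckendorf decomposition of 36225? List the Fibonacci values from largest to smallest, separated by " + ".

28657 + 6765 + 610 + 144 + 34 + 13 + 2

Repeatedly subtract the largest Fibonacci number that fits:
largest Fibonacci ≤ 36225 is 28657; 36225 − 28657 = 7568
largest Fibonacci ≤ 7568 is 6765; 7568 − 6765 = 803
largest Fibonacci ≤ 803 is 610; 803 − 610 = 193
largest Fibonacci ≤ 193 is 144; 193 − 144 = 49
largest Fibonacci ≤ 49 is 34; 49 − 34 = 15
largest Fibonacci ≤ 15 is 13; 15 − 13 = 2
largest Fibonacci ≤ 2 is 2; 2 − 2 = 0
So 36225 = 28657 + 6765 + 610 + 144 + 34 + 13 + 2, with no two terms consecutive in the sequence.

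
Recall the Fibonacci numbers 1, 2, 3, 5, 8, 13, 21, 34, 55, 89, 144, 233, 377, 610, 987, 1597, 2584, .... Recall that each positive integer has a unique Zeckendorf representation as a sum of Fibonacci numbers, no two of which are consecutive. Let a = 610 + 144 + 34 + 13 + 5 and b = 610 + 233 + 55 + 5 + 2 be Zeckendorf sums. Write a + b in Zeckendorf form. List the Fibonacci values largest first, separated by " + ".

1597 + 89 + 21 + 3 + 1

The two numbers are 806 and 905, so their sum is 1711.
take 1597 (≤ 1711); 1711 − 1597 = 114
take 89 (≤ 114); 114 − 89 = 25
take 21 (≤ 25); 25 − 21 = 4
take 3 (≤ 4); 4 − 3 = 1
take 1 (≤ 1); 1 − 1 = 0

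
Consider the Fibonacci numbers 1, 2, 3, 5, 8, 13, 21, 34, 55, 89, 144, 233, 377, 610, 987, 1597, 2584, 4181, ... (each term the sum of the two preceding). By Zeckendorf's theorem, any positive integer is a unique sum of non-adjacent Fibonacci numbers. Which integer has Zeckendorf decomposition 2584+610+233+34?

2584+610+233+34 = 3461.

3461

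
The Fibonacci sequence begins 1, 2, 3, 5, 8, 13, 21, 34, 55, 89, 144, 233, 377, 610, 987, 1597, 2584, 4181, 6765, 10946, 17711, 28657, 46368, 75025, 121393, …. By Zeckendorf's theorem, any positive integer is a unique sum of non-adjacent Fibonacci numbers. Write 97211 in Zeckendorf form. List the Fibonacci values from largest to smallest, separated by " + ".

Greedily peel off the largest Fibonacci term at each step:
largest Fibonacci ≤ 97211 is 75025; 97211 − 75025 = 22186
largest Fibonacci ≤ 22186 is 17711; 22186 − 17711 = 4475
largest Fibonacci ≤ 4475 is 4181; 4475 − 4181 = 294
largest Fibonacci ≤ 294 is 233; 294 − 233 = 61
largest Fibonacci ≤ 61 is 55; 61 − 55 = 6
largest Fibonacci ≤ 6 is 5; 6 − 5 = 1
largest Fibonacci ≤ 1 is 1; 1 − 1 = 0
So 97211 = 75025 + 17711 + 4181 + 233 + 55 + 5 + 1, with no two terms consecutive in the sequence.

75025 + 17711 + 4181 + 233 + 55 + 5 + 1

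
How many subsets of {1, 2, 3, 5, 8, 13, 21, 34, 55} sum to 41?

2

Each representation comes from the Zeckendorf form by replacing some F_k with F_{k−1} + F_{k−2} where possible.
41 = 34+5+2 = 21+13+5+2 — 2 representations.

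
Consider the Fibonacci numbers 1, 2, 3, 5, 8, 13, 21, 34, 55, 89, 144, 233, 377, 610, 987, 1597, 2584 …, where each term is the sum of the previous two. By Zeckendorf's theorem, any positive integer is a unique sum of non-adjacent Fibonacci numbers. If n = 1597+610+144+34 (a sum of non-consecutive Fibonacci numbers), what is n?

2385

1597+610+144+34 = 2385.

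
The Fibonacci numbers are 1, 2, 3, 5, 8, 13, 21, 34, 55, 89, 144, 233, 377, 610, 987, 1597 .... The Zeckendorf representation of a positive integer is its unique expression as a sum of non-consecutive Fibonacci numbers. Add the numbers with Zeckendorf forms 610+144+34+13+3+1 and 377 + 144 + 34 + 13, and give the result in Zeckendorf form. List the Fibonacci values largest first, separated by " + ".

987 + 377 + 8 + 1

The two numbers are 805 and 568, so their sum is 1373.
987 ≤ 1373 < 1597, so take 987; remainder 386
377 ≤ 386 < 610, so take 377; remainder 9
8 ≤ 9 < 13, so take 8; remainder 1
1 ≤ 1 < 2, so take 1; remainder 0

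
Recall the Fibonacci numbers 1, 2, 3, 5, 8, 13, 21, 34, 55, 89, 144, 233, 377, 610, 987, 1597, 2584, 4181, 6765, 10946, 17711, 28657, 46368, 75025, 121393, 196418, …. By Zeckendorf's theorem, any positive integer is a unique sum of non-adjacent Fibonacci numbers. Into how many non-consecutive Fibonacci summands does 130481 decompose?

8

take 121393 (≤ 130481); 130481 − 121393 = 9088
take 6765 (≤ 9088); 9088 − 6765 = 2323
take 1597 (≤ 2323); 2323 − 1597 = 726
take 610 (≤ 726); 726 − 610 = 116
take 89 (≤ 116); 116 − 89 = 27
take 21 (≤ 27); 27 − 21 = 6
take 5 (≤ 6); 6 − 5 = 1
take 1 (≤ 1); 1 − 1 = 0
130481 = 121393 + 6765 + 1597 + 610 + 89 + 21 + 5 + 1, which has 8 terms.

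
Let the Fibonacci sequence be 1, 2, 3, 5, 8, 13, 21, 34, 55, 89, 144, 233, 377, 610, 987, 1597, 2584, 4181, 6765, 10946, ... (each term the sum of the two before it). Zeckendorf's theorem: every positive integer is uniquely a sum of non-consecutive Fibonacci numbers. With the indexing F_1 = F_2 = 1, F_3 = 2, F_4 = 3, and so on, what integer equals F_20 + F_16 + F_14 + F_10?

8184

F_20 + F_16 + F_14 + F_10 = 6765 + 987 + 377 + 55 = 8184.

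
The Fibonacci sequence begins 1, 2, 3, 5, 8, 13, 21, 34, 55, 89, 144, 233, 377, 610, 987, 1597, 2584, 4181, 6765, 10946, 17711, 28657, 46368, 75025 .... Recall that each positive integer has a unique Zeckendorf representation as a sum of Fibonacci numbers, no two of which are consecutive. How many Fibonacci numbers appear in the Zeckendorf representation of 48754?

6

Greedily peel off the largest Fibonacci term at each step:
largest Fibonacci ≤ 48754 is 46368; 48754 − 46368 = 2386
largest Fibonacci ≤ 2386 is 1597; 2386 − 1597 = 789
largest Fibonacci ≤ 789 is 610; 789 − 610 = 179
largest Fibonacci ≤ 179 is 144; 179 − 144 = 35
largest Fibonacci ≤ 35 is 34; 35 − 34 = 1
largest Fibonacci ≤ 1 is 1; 1 − 1 = 0
48754 = 46368 + 1597 + 610 + 144 + 34 + 1, which has 6 terms.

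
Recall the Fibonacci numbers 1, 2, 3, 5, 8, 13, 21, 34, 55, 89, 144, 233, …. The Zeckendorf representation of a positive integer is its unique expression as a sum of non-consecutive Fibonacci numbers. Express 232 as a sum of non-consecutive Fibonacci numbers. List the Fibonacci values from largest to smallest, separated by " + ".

144 + 55 + 21 + 8 + 3 + 1

Greedy algorithm:
232: greatest Fibonacci not exceeding it is 144, leaving 88
88: greatest Fibonacci not exceeding it is 55, leaving 33
33: greatest Fibonacci not exceeding it is 21, leaving 12
12: greatest Fibonacci not exceeding it is 8, leaving 4
4: greatest Fibonacci not exceeding it is 3, leaving 1
1: greatest Fibonacci not exceeding it is 1, leaving 0
So 232 = 144 + 55 + 21 + 8 + 3 + 1, with no two terms consecutive in the sequence.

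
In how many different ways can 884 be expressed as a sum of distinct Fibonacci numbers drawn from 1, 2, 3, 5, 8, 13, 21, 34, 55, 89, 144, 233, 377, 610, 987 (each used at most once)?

8

Each representation comes from the Zeckendorf form by replacing some F_k with F_{k−1} + F_{k−2} where possible.
884 = 610+233+34+5+2 = 610+233+21+13+5+2 = 610+144+89+34+5+2 = … (5 more), for 8 in all.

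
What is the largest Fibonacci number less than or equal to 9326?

6765

6765 ≤ 9326 < 10946, so the largest Fibonacci number not exceeding 9326 is 6765.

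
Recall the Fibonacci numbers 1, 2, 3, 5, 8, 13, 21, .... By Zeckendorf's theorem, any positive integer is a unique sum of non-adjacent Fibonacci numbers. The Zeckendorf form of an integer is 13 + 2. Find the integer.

13 + 2 = 15.

15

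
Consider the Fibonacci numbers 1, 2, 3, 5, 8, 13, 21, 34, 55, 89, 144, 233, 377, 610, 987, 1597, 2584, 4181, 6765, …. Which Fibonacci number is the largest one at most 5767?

4181 ≤ 5767 < 6765, so the largest Fibonacci number not exceeding 5767 is 4181.

4181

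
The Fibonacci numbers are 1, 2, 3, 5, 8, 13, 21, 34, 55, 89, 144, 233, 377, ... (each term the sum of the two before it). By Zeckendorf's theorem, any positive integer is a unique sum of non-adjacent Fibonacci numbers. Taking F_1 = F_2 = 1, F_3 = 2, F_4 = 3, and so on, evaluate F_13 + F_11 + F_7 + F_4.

338

F_13 + F_11 + F_7 + F_4 = 233 + 89 + 13 + 3 = 338.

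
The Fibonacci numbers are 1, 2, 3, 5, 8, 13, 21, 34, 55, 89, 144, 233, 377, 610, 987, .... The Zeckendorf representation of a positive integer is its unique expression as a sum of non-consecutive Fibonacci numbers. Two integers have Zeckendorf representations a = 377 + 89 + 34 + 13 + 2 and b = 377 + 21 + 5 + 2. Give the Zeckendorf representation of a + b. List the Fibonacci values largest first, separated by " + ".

610 + 233 + 55 + 21 + 1

The two numbers are 515 and 405, so their sum is 920.
Greedily peel off the largest Fibonacci term at each step:
610 ≤ 920 < 987, so take 610; remainder 310
233 ≤ 310 < 377, so take 233; remainder 77
55 ≤ 77 < 89, so take 55; remainder 22
21 ≤ 22 < 34, so take 21; remainder 1
1 ≤ 1 < 2, so take 1; remainder 0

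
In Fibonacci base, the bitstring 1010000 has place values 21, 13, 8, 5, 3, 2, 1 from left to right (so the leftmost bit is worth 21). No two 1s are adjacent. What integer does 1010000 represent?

Summing the place values of the 1 bits: 21 + 8 = 29.

29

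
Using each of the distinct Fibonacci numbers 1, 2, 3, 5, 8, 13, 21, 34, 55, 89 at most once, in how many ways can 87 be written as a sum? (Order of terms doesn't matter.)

5

87 = 55+21+8+3 = 55+21+8+2+1 = 55+21+5+3+2+1 = … (2 more), for 5 in all.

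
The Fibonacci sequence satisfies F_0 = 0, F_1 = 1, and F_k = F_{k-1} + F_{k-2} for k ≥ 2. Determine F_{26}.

121393

Iterating the recurrence up to F_{22} = 17711 and F_{21} = 10946:
F_{23} = F_{22} + F_{21} = 17711 + 10946 = 28657
F_{24} = F_{23} + F_{22} = 28657 + 17711 = 46368
F_{25} = F_{24} + F_{23} = 46368 + 28657 = 75025
F_{26} = F_{25} + F_{24} = 75025 + 46368 = 121393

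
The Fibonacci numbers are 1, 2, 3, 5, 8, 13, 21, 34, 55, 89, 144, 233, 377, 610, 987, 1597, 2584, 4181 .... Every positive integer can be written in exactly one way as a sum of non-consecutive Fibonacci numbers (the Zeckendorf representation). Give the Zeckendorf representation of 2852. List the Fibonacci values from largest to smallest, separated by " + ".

subtract 2584 from 2852: 268 remains
subtract 233 from 268: 35 remains
subtract 34 from 35: 1 remains
subtract 1 from 1: 0 remains
So 2852 = 2584 + 233 + 34 + 1, with no two terms consecutive in the sequence.

2584 + 233 + 34 + 1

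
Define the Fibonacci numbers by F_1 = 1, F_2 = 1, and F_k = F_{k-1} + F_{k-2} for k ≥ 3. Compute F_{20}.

6765

Iterating the recurrence up to F_{13} = 233 and F_{12} = 144:
F_{14} = F_{13} + F_{12} = 233 + 144 = 377
F_{15} = F_{14} + F_{13} = 377 + 233 = 610
F_{16} = F_{15} + F_{14} = 610 + 377 = 987
F_{17} = F_{16} + F_{15} = 987 + 610 = 1597
F_{18} = F_{17} + F_{16} = 1597 + 987 = 2584
F_{19} = F_{18} + F_{17} = 2584 + 1597 = 4181
F_{20} = F_{19} + F_{18} = 4181 + 2584 = 6765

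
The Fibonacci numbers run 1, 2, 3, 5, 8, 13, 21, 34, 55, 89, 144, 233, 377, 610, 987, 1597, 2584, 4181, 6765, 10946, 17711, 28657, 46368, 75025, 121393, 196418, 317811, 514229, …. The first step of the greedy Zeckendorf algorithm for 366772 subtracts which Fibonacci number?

317811

317811 ≤ 366772 < 514229, so the largest Fibonacci number not exceeding 366772 is 317811.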